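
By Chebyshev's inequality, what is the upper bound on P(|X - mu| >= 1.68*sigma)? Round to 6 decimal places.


P <= 1/k^2
k^2 = 1.68^2 = 2.8224
1/k^2 = 1 / 2.8224 = 625/1764 ≈ 0.35430839

0.354308


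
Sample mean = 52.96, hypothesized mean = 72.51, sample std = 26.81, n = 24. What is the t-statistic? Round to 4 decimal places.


t = (xbar - mu0) / (s/sqrt(n))
xbar - mu0 = 52.96 - 72.51 = -19.55
sqrt(24) ≈ 4.89897949
s/sqrt(n) = 26.81 / 4.89897949 ≈ 5.47256833
t = -19.55 / 5.47256833 ≈ -3.572363

-3.5724


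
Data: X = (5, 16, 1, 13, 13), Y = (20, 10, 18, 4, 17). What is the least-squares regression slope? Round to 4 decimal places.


b = sum((xi-xbar)(yi-ybar)) / sum((xi-xbar)^2)
n = 5, xbar = 48/5 = 9.6, ybar = 69/5 = 13.8
Sxy = sum((xi-xbar)(yi-ybar)) = -111.4
Sxx = sum((xi-xbar)^2) = 159.2
b = Sxy / Sxx = -557/796 ≈ -0.699749

-0.6997


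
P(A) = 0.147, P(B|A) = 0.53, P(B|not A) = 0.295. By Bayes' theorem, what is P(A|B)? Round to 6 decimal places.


P(A|B) = P(B|A)*P(A) / P(B), P(B) = P(B|A)*P(A) + P(B|not A)*P(not A)
P(B|A)*P(A) = 0.53 * 0.147 = 0.07791
P(B|not A)*P(not A) = 0.295 * 0.853 = 0.251635
P(B) = 0.07791 + 0.251635 = 0.329545
P(A|B) = 0.07791 / 0.329545 ≈ 0.23641688

0.236417


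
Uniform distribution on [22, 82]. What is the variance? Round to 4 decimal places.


Var = (b-a)^2 / 12
(b-a)^2 = (82 - 22)^2 = 3600
Var = 3600/12 = 300

300.0000


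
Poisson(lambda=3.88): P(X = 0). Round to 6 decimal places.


P = e^(-lam) * lam^k / k!
e^(-3.88) ≈ 0.02065083
lam^k = 3.88^0 = 1
k! = 0! = 1
P = 0.02065083 * 1 / 1 ≈ 0.020651

0.020651


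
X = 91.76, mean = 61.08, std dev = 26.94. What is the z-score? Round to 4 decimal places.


z = (X - mu) / sigma
X - mu = 91.76 - 61.08 = 30.68
z = 30.68 / 26.94 = 1534/1347 ≈ 1.138827

1.1388


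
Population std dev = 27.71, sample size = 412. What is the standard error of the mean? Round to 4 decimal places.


SE = sigma / sqrt(n)
sqrt(412) ≈ 20.297783
SE = 27.71 / 20.297783 ≈ 1.365174

1.3652


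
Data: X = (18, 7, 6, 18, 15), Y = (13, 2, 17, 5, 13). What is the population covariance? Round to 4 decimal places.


Cov = (1/n)*sum((xi-xbar)(yi-ybar))
n = 5, xbar = 64/5 = 12.8, ybar = 50/5 = 10
sum((xi-xbar)(yi-ybar)) = -5
Cov = -5 / 5 = -1

-1.0000


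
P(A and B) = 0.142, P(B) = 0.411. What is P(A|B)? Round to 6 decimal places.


P(A|B) = P(A and B) / P(B) = 0.142 / 0.411 = 142/411 ≈ 0.34549878

0.345499


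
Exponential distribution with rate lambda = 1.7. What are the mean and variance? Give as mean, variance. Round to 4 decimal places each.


mean = 1/lam, var = 1/lam^2
mean = 1 / 1.7 = 10/17 ≈ 0.588235
lam^2 = 1.7^2 = 2.89
var = 1 / 2.89 = 100/289 ≈ 0.346021

0.5882, 0.3460


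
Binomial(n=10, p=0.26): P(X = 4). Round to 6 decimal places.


P = C(n,k) * p^k * (1-p)^(n-k)
C(10,4) = 210
p^k = 0.26^4 = 0.00456976
(1-p)^(n-k) = 0.74^6 ≈ 0.1642065
P = 210 * 0.00456976 * 0.1642065 ≈ 0.157581

0.157581


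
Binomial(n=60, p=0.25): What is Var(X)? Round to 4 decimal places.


Var = n*p*(1-p) = 60 * 0.25 * 0.75 = 11.25

11.2500


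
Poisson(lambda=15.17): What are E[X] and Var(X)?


E[X] = Var(X) = lambda = 15.17

15.17, 15.17


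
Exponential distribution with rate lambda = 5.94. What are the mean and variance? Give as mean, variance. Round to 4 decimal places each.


mean = 1/lam, var = 1/lam^2
mean = 1 / 5.94 = 50/297 ≈ 0.168350
lam^2 = 5.94^2 = 35.2836
var = 1 / 35.2836 ≈ 0.028342

0.1684, 0.0283


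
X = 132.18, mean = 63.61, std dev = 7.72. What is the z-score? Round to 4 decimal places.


z = (X - mu) / sigma
X - mu = 132.18 - 63.61 = 68.57
z = 68.57 / 7.72 = 6857/772 ≈ 8.882124

8.8821


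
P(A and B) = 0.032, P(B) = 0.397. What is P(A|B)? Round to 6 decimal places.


P(A|B) = P(A and B) / P(B) = 0.032 / 0.397 = 32/397 ≈ 0.08060453

0.080605


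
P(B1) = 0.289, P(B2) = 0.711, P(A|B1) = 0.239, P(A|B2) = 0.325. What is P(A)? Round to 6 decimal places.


P(A) = P(A|B1)*P(B1) + P(A|B2)*P(B2)
P(A|B1)*P(B1) = 0.239 * 0.289 = 0.069071
P(A|B2)*P(B2) = 0.325 * 0.711 = 0.231075
P(A) = 0.069071 + 0.231075 = 0.300146

0.300146


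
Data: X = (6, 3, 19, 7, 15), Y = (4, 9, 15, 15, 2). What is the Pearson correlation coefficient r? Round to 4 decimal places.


r = sum((xi-xbar)(yi-ybar)) / sqrt(sum((xi-xbar)^2) * sum((yi-ybar)^2))
n = 5, xbar = 50/5 = 10, ybar = 45/5 = 9
Sxy = sum((xi-xbar)(yi-ybar)) = 21
Sxx = sum((xi-xbar)^2) = 180
Syy = sum((yi-ybar)^2) = 146
sqrt(Sxx*Syy) ≈ 162.111073
r = Sxy / sqrt(Sxx*Syy) = 21 / 162.111073 ≈ 0.129541

0.1295


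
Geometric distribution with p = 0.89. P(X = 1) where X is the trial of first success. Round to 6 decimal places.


P = (1-p)^(k-1) * p
(1-p)^(k-1) = 0.11^0 = 1
P = 1 * 0.89 = 0.89

0.890000


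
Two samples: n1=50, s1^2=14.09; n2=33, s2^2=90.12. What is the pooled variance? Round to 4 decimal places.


sp^2 = ((n1-1)*s1^2 + (n2-1)*s2^2)/(n1+n2-2)
(n1-1)*s1^2 = 49 * 14.09 = 690.41
(n2-1)*s2^2 = 32 * 90.12 = 2883.84
numerator = 690.41 + 2883.84 = 3574.25
n1+n2-2 = 81
sp^2 = 3574.25 / 81 = 14297/324 ≈ 44.126543

44.1265


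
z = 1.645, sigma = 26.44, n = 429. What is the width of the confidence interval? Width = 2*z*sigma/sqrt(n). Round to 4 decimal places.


width = 2*z*sigma/sqrt(n)
2*z*sigma = 2 * 1.645 * 26.44 = 86.9876
sqrt(429) ≈ 20.712315
width = 86.9876 / 20.712315 ≈ 4.199801

4.1998


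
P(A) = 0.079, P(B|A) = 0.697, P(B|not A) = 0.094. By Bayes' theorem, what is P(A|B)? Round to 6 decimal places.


P(A|B) = P(B|A)*P(A) / P(B), P(B) = P(B|A)*P(A) + P(B|not A)*P(not A)
P(B|A)*P(A) = 0.697 * 0.079 = 0.055063
P(B|not A)*P(not A) = 0.094 * 0.921 = 0.086574
P(B) = 0.055063 + 0.086574 = 0.141637
P(A|B) = 0.055063 / 0.141637 ≈ 0.38876141

0.388761


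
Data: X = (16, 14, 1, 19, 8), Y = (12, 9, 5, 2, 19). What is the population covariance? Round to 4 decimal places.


Cov = (1/n)*sum((xi-xbar)(yi-ybar))
n = 5, xbar = 58/5 = 11.6, ybar = 47/5 = 9.4
sum((xi-xbar)(yi-ybar)) = -32.2
Cov = -32.2 / 5 = -6.44

-6.4400


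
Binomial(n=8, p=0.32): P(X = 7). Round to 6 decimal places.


P = C(n,k) * p^k * (1-p)^(n-k)
C(8,7) = 8
p^k = 0.32^7 ≈ 0.0003435974
(1-p)^(n-k) = 0.68^1 = 0.68
P = 8 * 0.0003435974 * 0.68 ≈ 0.001869

0.001869


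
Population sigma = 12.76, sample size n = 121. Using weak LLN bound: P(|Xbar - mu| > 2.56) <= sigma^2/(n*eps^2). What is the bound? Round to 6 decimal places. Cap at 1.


bound = min(1, sigma^2/(n*eps^2))
sigma^2 = 12.76^2 = 162.8176
n*eps^2 = 121 * 2.56^2 = 121 * 6.5536 = 792.9856
sigma^2/(n*eps^2) = 162.8176 / 792.9856 = 841/4096 ≈ 0.20532227

0.205322


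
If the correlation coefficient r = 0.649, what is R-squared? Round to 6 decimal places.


R^2 = r^2 = (0.649)^2 = 0.421201

0.421201


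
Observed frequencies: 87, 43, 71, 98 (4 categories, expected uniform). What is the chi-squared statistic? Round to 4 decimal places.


chi2 = sum((O-E)^2/E), E = total/4
total = 299, E = 299/4 = 74.75
(87 - 74.75)^2 / 74.75 = 150.0625 / 74.75 = 2401/1196 ≈ 2.007525
(43 - 74.75)^2 / 74.75 = 1008.0625 / 74.75 = 16129/1196 ≈ 13.485786
(71 - 74.75)^2 / 74.75 = 14.0625 / 74.75 = 225/1196 ≈ 0.188127
(98 - 74.75)^2 / 74.75 = 540.5625 / 74.75 = 8649/1196 ≈ 7.231605
chi2 = 527/23 ≈ 22.913043

22.9130


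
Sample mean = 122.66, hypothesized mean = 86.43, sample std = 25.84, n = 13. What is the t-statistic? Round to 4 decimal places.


t = (xbar - mu0) / (s/sqrt(n))
xbar - mu0 = 122.66 - 86.43 = 36.23
sqrt(13) ≈ 3.60555128
s/sqrt(n) = 25.84 / 3.60555128 ≈ 7.16672654
t = 36.23 / 7.16672654 ≈ 5.055307

5.0553


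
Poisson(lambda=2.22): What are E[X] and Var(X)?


E[X] = Var(X) = lambda = 2.22

2.22, 2.22


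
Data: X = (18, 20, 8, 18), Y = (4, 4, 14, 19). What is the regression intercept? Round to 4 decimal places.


a = ybar - b*xbar, where b = sum((xi-xbar)(yi-ybar)) / sum((xi-xbar)^2)
n = 4, xbar = 64/4 = 16, ybar = 41/4 = 10.25
Sxy = sum((xi-xbar)(yi-ybar)) = -50
Sxx = sum((xi-xbar)^2) = 88
b = Sxy / Sxx = -25/44 ≈ -0.568182
a = 10.25 - (-0.568182) * 16 = 851/44 ≈ 19.340909

19.3409


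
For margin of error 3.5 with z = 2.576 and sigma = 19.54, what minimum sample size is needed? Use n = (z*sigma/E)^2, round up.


z*sigma/E = 2.576 * 19.54 / 3.5 = 14.38144
(z*sigma/E)^2 ≈ 206.825816
round up: n = 207

207


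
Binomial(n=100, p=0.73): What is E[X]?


E[X] = n*p = 100 * 0.73 = 73

73


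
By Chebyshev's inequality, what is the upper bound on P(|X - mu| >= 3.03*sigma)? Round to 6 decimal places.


P <= 1/k^2
k^2 = 3.03^2 = 9.1809
1/k^2 = 1 / 9.1809 ≈ 0.10892178

0.108922


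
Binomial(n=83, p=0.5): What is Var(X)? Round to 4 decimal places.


Var = n*p*(1-p) = 83 * 0.5 * 0.5 = 20.75

20.7500


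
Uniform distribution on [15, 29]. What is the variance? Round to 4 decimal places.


Var = (b-a)^2 / 12
(b-a)^2 = (29 - 15)^2 = 196
Var = 196/12 ≈ 16.333333

16.3333


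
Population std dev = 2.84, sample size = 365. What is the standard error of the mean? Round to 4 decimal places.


SE = sigma / sqrt(n)
sqrt(365) ≈ 19.104973
SE = 2.84 / 19.104973 ≈ 0.148652

0.1487


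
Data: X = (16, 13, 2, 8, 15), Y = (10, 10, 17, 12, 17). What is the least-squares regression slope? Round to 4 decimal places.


b = sum((xi-xbar)(yi-ybar)) / sum((xi-xbar)^2)
n = 5, xbar = 54/5 = 10.8, ybar = 66/5 = 13.2
Sxy = sum((xi-xbar)(yi-ybar)) = -37.8
Sxx = sum((xi-xbar)^2) = 134.8
b = Sxy / Sxx = -189/674 ≈ -0.280415

-0.2804


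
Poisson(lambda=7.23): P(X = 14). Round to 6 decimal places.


P = e^(-lam) * lam^k / k!
e^(-7.23) ≈ 0.0007245209
lam^k = 7.23^14 ≈ 1066439351502.972030
k! = 14! = 87178291200
P = 0.0007245209 * 1066439351502.972030 / 87178291200 ≈ 0.008863

0.008863


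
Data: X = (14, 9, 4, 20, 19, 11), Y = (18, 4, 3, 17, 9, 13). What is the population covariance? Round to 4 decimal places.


Cov = (1/n)*sum((xi-xbar)(yi-ybar))
n = 6, xbar = 77/6 ≈ 12.833333, ybar = 64/6 = 32/3 ≈ 10.666667
sum((xi-xbar)(yi-ybar)) = 398/3 ≈ 132.666667
Cov = 132.666667 / 6 = 199/9 ≈ 22.111111

22.1111


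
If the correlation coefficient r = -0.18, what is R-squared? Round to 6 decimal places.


R^2 = r^2 = (-0.18)^2 = 0.0324

0.032400


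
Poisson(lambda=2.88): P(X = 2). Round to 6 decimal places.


P = e^(-lam) * lam^k / k!
e^(-2.88) ≈ 0.05613476
lam^k = 2.88^2 = 8.2944
k! = 2! = 2
P = 0.05613476 * 8.2944 / 2 ≈ 0.232802

0.232802


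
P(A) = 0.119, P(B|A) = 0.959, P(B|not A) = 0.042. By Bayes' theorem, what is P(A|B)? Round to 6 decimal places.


P(A|B) = P(B|A)*P(A) / P(B), P(B) = P(B|A)*P(A) + P(B|not A)*P(not A)
P(B|A)*P(A) = 0.959 * 0.119 = 0.114121
P(B|not A)*P(not A) = 0.042 * 0.881 = 0.037002
P(B) = 0.114121 + 0.037002 = 0.151123
P(A|B) = 0.114121 / 0.151123 ≈ 0.75515309

0.755153


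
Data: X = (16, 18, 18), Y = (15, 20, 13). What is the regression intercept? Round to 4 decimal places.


a = ybar - b*xbar, where b = sum((xi-xbar)(yi-ybar)) / sum((xi-xbar)^2)
n = 3, xbar = 52/3 ≈ 17.333333, ybar = 48/3 = 16
Sxy = sum((xi-xbar)(yi-ybar)) = 2
Sxx = sum((xi-xbar)^2) = 8/3 ≈ 2.666667
b = Sxy / Sxx = 0.75
a = 16 - 0.75 * 17.333333 = 3

3.0000


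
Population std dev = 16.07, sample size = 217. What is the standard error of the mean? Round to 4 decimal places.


SE = sigma / sqrt(n)
sqrt(217) ≈ 14.730920
SE = 16.07 / 14.730920 ≈ 1.090903

1.0909


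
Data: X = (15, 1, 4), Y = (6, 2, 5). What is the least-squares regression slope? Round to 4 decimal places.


b = sum((xi-xbar)(yi-ybar)) / sum((xi-xbar)^2)
n = 3, xbar = 20/3 ≈ 6.666667, ybar = 13/3 ≈ 4.333333
Sxy = sum((xi-xbar)(yi-ybar)) = 76/3 ≈ 25.333333
Sxx = sum((xi-xbar)^2) = 326/3 ≈ 108.666667
b = Sxy / Sxx = 38/163 ≈ 0.233129

0.2331


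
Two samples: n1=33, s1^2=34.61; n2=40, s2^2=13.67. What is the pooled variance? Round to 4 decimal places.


sp^2 = ((n1-1)*s1^2 + (n2-1)*s2^2)/(n1+n2-2)
(n1-1)*s1^2 = 32 * 34.61 = 1107.52
(n2-1)*s2^2 = 39 * 13.67 = 533.13
numerator = 1107.52 + 533.13 = 1640.65
n1+n2-2 = 71
sp^2 = 1640.65 / 71 = 32813/1420 ≈ 23.107746

23.1077


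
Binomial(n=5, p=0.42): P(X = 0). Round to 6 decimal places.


P = C(n,k) * p^k * (1-p)^(n-k)
C(5,0) = 1
p^k = 0.42^0 = 1
(1-p)^(n-k) = 0.58^5 ≈ 0.06563568
P = 1 * 1 * 0.06563568 ≈ 0.065636

0.065636


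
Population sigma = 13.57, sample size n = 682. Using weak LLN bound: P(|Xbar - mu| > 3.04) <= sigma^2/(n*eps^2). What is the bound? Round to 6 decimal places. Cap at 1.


bound = min(1, sigma^2/(n*eps^2))
sigma^2 = 13.57^2 = 184.1449
n*eps^2 = 682 * 3.04^2 = 682 * 9.2416 = 6302.7712
sigma^2/(n*eps^2) = 184.1449 / 6302.7712 ≈ 0.02921650

0.029216


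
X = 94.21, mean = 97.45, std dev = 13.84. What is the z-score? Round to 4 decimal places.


z = (X - mu) / sigma
X - mu = 94.21 - 97.45 = -3.24
z = -3.24 / 13.84 = -81/346 ≈ -0.234104

-0.2341


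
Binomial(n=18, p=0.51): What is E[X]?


E[X] = n*p = 18 * 0.51 = 9.18

9.18


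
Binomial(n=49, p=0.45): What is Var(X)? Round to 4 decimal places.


Var = n*p*(1-p) = 49 * 0.45 * 0.55 = 12.1275

12.1275


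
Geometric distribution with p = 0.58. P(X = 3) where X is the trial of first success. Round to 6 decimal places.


P = (1-p)^(k-1) * p
(1-p)^(k-1) = 0.42^2 = 0.1764
P = 0.1764 * 0.58 = 0.102312

0.102312


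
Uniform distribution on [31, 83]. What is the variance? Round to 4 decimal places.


Var = (b-a)^2 / 12
(b-a)^2 = (83 - 31)^2 = 2704
Var = 2704/12 ≈ 225.333333

225.3333


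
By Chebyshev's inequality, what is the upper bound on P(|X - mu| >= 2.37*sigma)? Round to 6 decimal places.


P <= 1/k^2
k^2 = 2.37^2 = 5.6169
1/k^2 = 1 / 5.6169 ≈ 0.17803415

0.178034


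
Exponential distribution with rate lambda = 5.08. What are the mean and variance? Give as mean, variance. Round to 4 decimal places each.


mean = 1/lam, var = 1/lam^2
mean = 1 / 5.08 = 25/127 ≈ 0.196850
lam^2 = 5.08^2 = 25.8064
var = 1 / 25.8064 ≈ 0.038750

0.1969, 0.0388


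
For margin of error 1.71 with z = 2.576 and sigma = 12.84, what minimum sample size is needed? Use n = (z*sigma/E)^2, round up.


z*sigma/E = 2.576 * 12.84 / 1.71 = 137816/7125 ≈ 19.342596
(z*sigma/E)^2 ≈ 374.136039
round up: n = 375

375


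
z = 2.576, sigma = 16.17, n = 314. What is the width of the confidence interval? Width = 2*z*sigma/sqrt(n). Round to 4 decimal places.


width = 2*z*sigma/sqrt(n)
2*z*sigma = 2 * 2.576 * 16.17 = 83.30784
sqrt(314) ≈ 17.720045
width = 83.30784 / 17.720045 ≈ 4.701333

4.7013


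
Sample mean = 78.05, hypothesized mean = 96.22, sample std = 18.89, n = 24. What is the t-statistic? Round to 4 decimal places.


t = (xbar - mu0) / (s/sqrt(n))
xbar - mu0 = 78.05 - 96.22 = -18.17
sqrt(24) ≈ 4.89897949
s/sqrt(n) = 18.89 / 4.89897949 ≈ 3.85590510
t = -18.17 / 3.85590510 ≈ -4.712253

-4.7123


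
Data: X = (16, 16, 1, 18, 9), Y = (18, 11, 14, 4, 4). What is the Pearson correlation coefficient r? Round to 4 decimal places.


r = sum((xi-xbar)(yi-ybar)) / sqrt(sum((xi-xbar)^2) * sum((yi-ybar)^2))
n = 5, xbar = 60/5 = 12, ybar = 51/5 = 10.2
Sxy = sum((xi-xbar)(yi-ybar)) = -26
Sxx = sum((xi-xbar)^2) = 198
Syy = sum((yi-ybar)^2) = 152.8
sqrt(Sxx*Syy) ≈ 173.937920
r = Sxy / sqrt(Sxx*Syy) = -26 / 173.937920 ≈ -0.149479

-0.1495


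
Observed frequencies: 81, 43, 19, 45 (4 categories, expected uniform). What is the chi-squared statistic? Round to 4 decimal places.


chi2 = sum((O-E)^2/E), E = total/4
total = 188, E = 188/4 = 47
(81 - 47)^2 / 47 = 1156 / 47 = 1156/47 ≈ 24.595745
(43 - 47)^2 / 47 = 16 / 47 = 16/47 ≈ 0.340426
(19 - 47)^2 / 47 = 784 / 47 = 784/47 ≈ 16.680851
(45 - 47)^2 / 47 = 4 / 47 = 4/47 ≈ 0.085106
chi2 = 1960/47 ≈ 41.702128

41.7021


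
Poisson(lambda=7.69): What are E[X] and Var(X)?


E[X] = Var(X) = lambda = 7.69

7.69, 7.69


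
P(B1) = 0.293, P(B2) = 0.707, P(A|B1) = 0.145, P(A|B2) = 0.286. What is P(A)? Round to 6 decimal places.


P(A) = P(A|B1)*P(B1) + P(A|B2)*P(B2)
P(A|B1)*P(B1) = 0.145 * 0.293 = 0.042485
P(A|B2)*P(B2) = 0.286 * 0.707 = 0.202202
P(A) = 0.042485 + 0.202202 = 0.244687

0.244687


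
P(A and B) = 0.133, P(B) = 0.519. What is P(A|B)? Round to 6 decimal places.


P(A|B) = P(A and B) / P(B) = 0.133 / 0.519 = 133/519 ≈ 0.25626204

0.256262


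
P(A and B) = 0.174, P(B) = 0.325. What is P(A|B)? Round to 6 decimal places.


P(A|B) = P(A and B) / P(B) = 0.174 / 0.325 = 174/325 ≈ 0.53538462

0.535385


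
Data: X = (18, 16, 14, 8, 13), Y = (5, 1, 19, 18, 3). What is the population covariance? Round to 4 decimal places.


Cov = (1/n)*sum((xi-xbar)(yi-ybar))
n = 5, xbar = 69/5 = 13.8, ybar = 46/5 = 9.2
sum((xi-xbar)(yi-ybar)) = -79.8
Cov = -79.8 / 5 = -15.96

-15.9600


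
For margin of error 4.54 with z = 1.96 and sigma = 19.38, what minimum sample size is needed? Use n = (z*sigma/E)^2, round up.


z*sigma/E = 1.96 * 19.38 / 4.54 = 47481/5675 ≈ 8.366696
(z*sigma/E)^2 ≈ 70.001603
round up: n = 71

71


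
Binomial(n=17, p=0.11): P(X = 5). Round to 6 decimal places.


P = C(n,k) * p^k * (1-p)^(n-k)
C(17,5) = 6188
p^k = 0.11^5 = 0.0000161051
(1-p)^(n-k) = 0.89^12 ≈ 0.2469904
P = 6188 * 0.0000161051 * 0.2469904 ≈ 0.024615

0.024615


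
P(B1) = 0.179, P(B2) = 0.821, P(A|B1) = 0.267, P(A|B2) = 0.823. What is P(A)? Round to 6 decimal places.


P(A) = P(A|B1)*P(B1) + P(A|B2)*P(B2)
P(A|B1)*P(B1) = 0.267 * 0.179 = 0.047793
P(A|B2)*P(B2) = 0.823 * 0.821 = 0.675683
P(A) = 0.047793 + 0.675683 = 0.723476

0.723476


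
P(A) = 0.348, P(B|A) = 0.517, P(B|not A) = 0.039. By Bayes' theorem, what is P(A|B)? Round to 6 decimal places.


P(A|B) = P(B|A)*P(A) / P(B), P(B) = P(B|A)*P(A) + P(B|not A)*P(not A)
P(B|A)*P(A) = 0.517 * 0.348 = 0.179916
P(B|not A)*P(not A) = 0.039 * 0.652 = 0.025428
P(B) = 0.179916 + 0.025428 = 0.205344
P(A|B) = 0.179916 / 0.205344 ≈ 0.87616877

0.876169


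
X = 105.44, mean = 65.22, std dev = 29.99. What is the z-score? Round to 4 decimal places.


z = (X - mu) / sigma
X - mu = 105.44 - 65.22 = 40.22
z = 40.22 / 29.99 = 4022/2999 ≈ 1.341114

1.3411


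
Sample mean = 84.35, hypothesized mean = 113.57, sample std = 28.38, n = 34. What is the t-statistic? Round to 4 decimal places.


t = (xbar - mu0) / (s/sqrt(n))
xbar - mu0 = 84.35 - 113.57 = -29.22
sqrt(34) ≈ 5.83095189
s/sqrt(n) = 28.38 / 5.83095189 ≈ 4.86712985
t = -29.22 / 4.86712985 ≈ -6.003538

-6.0035


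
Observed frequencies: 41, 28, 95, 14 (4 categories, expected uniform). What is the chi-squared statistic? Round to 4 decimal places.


chi2 = sum((O-E)^2/E), E = total/4
total = 178, E = 178/4 = 44.5
(41 - 44.5)^2 / 44.5 = 12.25 / 44.5 = 49/178 ≈ 0.275281
(28 - 44.5)^2 / 44.5 = 272.25 / 44.5 = 1089/178 ≈ 6.117978
(95 - 44.5)^2 / 44.5 = 2550.25 / 44.5 = 10201/178 ≈ 57.308989
(14 - 44.5)^2 / 44.5 = 930.25 / 44.5 = 3721/178 ≈ 20.904494
chi2 = 7530/89 ≈ 84.606742

84.6067


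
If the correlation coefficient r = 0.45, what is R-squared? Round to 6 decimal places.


R^2 = r^2 = (0.45)^2 = 0.2025

0.202500


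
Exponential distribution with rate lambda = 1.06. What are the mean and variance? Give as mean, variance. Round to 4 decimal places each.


mean = 1/lam, var = 1/lam^2
mean = 1 / 1.06 = 50/53 ≈ 0.943396
lam^2 = 1.06^2 = 1.1236
var = 1 / 1.1236 = 2500/2809 ≈ 0.889996

0.9434, 0.8900


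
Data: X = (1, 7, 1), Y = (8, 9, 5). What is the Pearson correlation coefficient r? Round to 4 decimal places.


r = sum((xi-xbar)(yi-ybar)) / sqrt(sum((xi-xbar)^2) * sum((yi-ybar)^2))
n = 3, xbar = 9/3 = 3, ybar = 22/3 ≈ 7.333333
Sxy = sum((xi-xbar)(yi-ybar)) = 10
Sxx = sum((xi-xbar)^2) = 24
Syy = sum((yi-ybar)^2) = 26/3 ≈ 8.666667
sqrt(Sxx*Syy) ≈ 14.422205
r = Sxy / sqrt(Sxx*Syy) = 10 / 14.422205 ≈ 0.693375

0.6934


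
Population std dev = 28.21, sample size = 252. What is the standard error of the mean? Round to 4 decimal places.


SE = sigma / sqrt(n)
sqrt(252) ≈ 15.874508
SE = 28.21 / 15.874508 ≈ 1.777063

1.7771


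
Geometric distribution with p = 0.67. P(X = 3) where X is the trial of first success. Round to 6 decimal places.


P = (1-p)^(k-1) * p
(1-p)^(k-1) = 0.33^2 = 0.1089
P = 0.1089 * 0.67 = 0.072963

0.072963


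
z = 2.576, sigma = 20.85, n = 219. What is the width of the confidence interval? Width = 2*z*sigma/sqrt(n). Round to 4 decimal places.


width = 2*z*sigma/sqrt(n)
2*z*sigma = 2 * 2.576 * 20.85 = 107.4192
sqrt(219) ≈ 14.798649
width = 107.4192 / 14.798649 ≈ 7.258717

7.2587


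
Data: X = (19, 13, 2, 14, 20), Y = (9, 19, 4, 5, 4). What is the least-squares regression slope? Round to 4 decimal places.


b = sum((xi-xbar)(yi-ybar)) / sum((xi-xbar)^2)
n = 5, xbar = 68/5 = 13.6, ybar = 41/5 = 8.2
Sxy = sum((xi-xbar)(yi-ybar)) = 18.4
Sxx = sum((xi-xbar)^2) = 205.2
b = Sxy / Sxx = 46/513 ≈ 0.089669

0.0897


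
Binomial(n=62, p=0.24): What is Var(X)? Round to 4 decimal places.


Var = n*p*(1-p) = 62 * 0.24 * 0.76 = 11.3088

11.3088


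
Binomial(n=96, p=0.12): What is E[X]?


E[X] = n*p = 96 * 0.12 = 11.52

11.52


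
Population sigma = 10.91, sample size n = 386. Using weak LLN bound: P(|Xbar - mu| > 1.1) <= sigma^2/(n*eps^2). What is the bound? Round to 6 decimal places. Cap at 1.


bound = min(1, sigma^2/(n*eps^2))
sigma^2 = 10.91^2 = 119.0281
n*eps^2 = 386 * 1.1^2 = 386 * 1.21 = 467.06
sigma^2/(n*eps^2) = 119.0281 / 467.06 ≈ 0.25484542

0.254845


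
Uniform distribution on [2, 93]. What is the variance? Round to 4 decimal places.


Var = (b-a)^2 / 12
(b-a)^2 = (93 - 2)^2 = 8281
Var = 8281/12 ≈ 690.083333

690.0833


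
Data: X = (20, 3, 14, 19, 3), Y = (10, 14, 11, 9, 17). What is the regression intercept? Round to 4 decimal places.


a = ybar - b*xbar, where b = sum((xi-xbar)(yi-ybar)) / sum((xi-xbar)^2)
n = 5, xbar = 59/5 = 11.8, ybar = 61/5 = 12.2
Sxy = sum((xi-xbar)(yi-ybar)) = -101.8
Sxx = sum((xi-xbar)^2) = 278.8
b = Sxy / Sxx = -509/1394 ≈ -0.365136
a = 12.2 - (-0.365136) * 11.8 = 23013/1394 ≈ 16.508608

16.5086


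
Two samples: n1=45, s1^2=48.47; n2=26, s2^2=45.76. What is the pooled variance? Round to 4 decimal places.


sp^2 = ((n1-1)*s1^2 + (n2-1)*s2^2)/(n1+n2-2)
(n1-1)*s1^2 = 44 * 48.47 = 2132.68
(n2-1)*s2^2 = 25 * 45.76 = 1144
numerator = 2132.68 + 1144 = 3276.68
n1+n2-2 = 69
sp^2 = 3276.68 / 69 = 81917/1725 ≈ 47.488116

47.4881


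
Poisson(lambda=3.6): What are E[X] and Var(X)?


E[X] = Var(X) = lambda = 3.6

3.6, 3.6


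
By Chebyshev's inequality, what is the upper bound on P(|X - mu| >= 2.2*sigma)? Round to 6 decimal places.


P <= 1/k^2
k^2 = 2.2^2 = 4.84
1/k^2 = 1 / 4.84 = 25/121 ≈ 0.20661157

0.206612


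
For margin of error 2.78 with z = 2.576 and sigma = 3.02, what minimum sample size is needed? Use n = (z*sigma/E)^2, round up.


z*sigma/E = 2.576 * 3.02 / 2.78 ≈ 2.798388
(z*sigma/E)^2 ≈ 7.830978
round up: n = 8

8


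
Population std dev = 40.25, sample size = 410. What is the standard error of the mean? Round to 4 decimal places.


SE = sigma / sqrt(n)
sqrt(410) ≈ 20.248457
SE = 40.25 / 20.248457 ≈ 1.987806

1.9878


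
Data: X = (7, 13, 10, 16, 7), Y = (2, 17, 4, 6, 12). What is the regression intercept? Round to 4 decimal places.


a = ybar - b*xbar, where b = sum((xi-xbar)(yi-ybar)) / sum((xi-xbar)^2)
n = 5, xbar = 53/5 = 10.6, ybar = 41/5 = 8.2
Sxy = sum((xi-xbar)(yi-ybar)) = 20.4
Sxx = sum((xi-xbar)^2) = 61.2
b = Sxy / Sxx = 1/3 ≈ 0.333333
a = 8.2 - 0.333333 * 10.6 = 14/3 ≈ 4.666667

4.6667


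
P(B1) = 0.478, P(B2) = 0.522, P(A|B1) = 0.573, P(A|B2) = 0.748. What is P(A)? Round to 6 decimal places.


P(A) = P(A|B1)*P(B1) + P(A|B2)*P(B2)
P(A|B1)*P(B1) = 0.573 * 0.478 = 0.273894
P(A|B2)*P(B2) = 0.748 * 0.522 = 0.390456
P(A) = 0.273894 + 0.390456 = 0.66435

0.664350


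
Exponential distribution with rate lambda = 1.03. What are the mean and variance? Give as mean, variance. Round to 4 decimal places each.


mean = 1/lam, var = 1/lam^2
mean = 1 / 1.03 = 100/103 ≈ 0.970874
lam^2 = 1.03^2 = 1.0609
var = 1 / 1.0609 ≈ 0.942596

0.9709, 0.9426


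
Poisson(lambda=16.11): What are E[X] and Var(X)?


E[X] = Var(X) = lambda = 16.11

16.11, 16.11


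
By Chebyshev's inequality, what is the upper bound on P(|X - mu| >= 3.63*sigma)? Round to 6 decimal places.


P <= 1/k^2
k^2 = 3.63^2 = 13.1769
1/k^2 = 1 / 13.1769 ≈ 0.07589038

0.075890


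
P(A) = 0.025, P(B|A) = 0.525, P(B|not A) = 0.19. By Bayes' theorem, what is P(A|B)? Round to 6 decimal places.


P(A|B) = P(B|A)*P(A) / P(B), P(B) = P(B|A)*P(A) + P(B|not A)*P(not A)
P(B|A)*P(A) = 0.525 * 0.025 = 0.013125
P(B|not A)*P(not A) = 0.19 * 0.975 = 0.18525
P(B) = 0.013125 + 0.18525 = 0.198375
P(A|B) = 0.013125 / 0.198375 = 35/529 ≈ 0.06616257

0.066163


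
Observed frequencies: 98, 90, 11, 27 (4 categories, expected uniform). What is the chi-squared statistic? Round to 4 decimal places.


chi2 = sum((O-E)^2/E), E = total/4
total = 226, E = 226/4 = 56.5
(98 - 56.5)^2 / 56.5 = 1722.25 / 56.5 = 6889/226 ≈ 30.482301
(90 - 56.5)^2 / 56.5 = 1122.25 / 56.5 = 4489/226 ≈ 19.862832
(11 - 56.5)^2 / 56.5 = 2070.25 / 56.5 = 8281/226 ≈ 36.641593
(27 - 56.5)^2 / 56.5 = 870.25 / 56.5 = 3481/226 ≈ 15.402655
chi2 = 11570/113 ≈ 102.389381

102.3894


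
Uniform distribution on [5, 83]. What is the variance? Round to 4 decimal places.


Var = (b-a)^2 / 12
(b-a)^2 = (83 - 5)^2 = 6084
Var = 6084/12 = 507

507.0000


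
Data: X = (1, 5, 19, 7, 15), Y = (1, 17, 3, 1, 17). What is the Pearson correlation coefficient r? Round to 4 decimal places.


r = sum((xi-xbar)(yi-ybar)) / sqrt(sum((xi-xbar)^2) * sum((yi-ybar)^2))
n = 5, xbar = 47/5 = 9.4, ybar = 39/5 = 7.8
Sxy = sum((xi-xbar)(yi-ybar)) = 38.4
Sxx = sum((xi-xbar)^2) = 219.2
Syy = sum((yi-ybar)^2) = 284.8
sqrt(Sxx*Syy) ≈ 249.856279
r = Sxy / sqrt(Sxx*Syy) = 38.4 / 249.856279 ≈ 0.153688

0.1537


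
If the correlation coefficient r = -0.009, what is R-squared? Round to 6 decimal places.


R^2 = r^2 = (-0.009)^2 = 0.000081

0.000081


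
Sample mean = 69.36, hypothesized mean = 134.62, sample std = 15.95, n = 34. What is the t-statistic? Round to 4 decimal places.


t = (xbar - mu0) / (s/sqrt(n))
xbar - mu0 = 69.36 - 134.62 = -65.26
sqrt(34) ≈ 5.83095189
s/sqrt(n) = 15.95 / 5.83095189 ≈ 2.73540243
t = -65.26 / 2.73540243 ≈ -23.857550

-23.8575


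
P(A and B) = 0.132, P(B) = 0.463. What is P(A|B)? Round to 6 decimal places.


P(A|B) = P(A and B) / P(B) = 0.132 / 0.463 = 132/463 ≈ 0.28509719

0.285097


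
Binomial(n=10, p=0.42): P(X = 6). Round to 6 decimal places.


P = C(n,k) * p^k * (1-p)^(n-k)
C(10,6) = 210
p^k = 0.42^6 ≈ 0.005489032
(1-p)^(n-k) = 0.58^4 ≈ 0.1131650
P = 210 * 0.005489032 * 0.1131650 ≈ 0.130445

0.130445


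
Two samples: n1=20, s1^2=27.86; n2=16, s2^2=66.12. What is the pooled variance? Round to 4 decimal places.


sp^2 = ((n1-1)*s1^2 + (n2-1)*s2^2)/(n1+n2-2)
(n1-1)*s1^2 = 19 * 27.86 = 529.34
(n2-1)*s2^2 = 15 * 66.12 = 991.8
numerator = 529.34 + 991.8 = 1521.14
n1+n2-2 = 34
sp^2 = 1521.14 / 34 = 76057/1700 ≈ 44.739412

44.7394


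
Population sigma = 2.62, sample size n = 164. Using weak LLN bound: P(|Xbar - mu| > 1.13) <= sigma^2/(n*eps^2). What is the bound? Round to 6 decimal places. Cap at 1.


bound = min(1, sigma^2/(n*eps^2))
sigma^2 = 2.62^2 = 6.8644
n*eps^2 = 164 * 1.13^2 = 164 * 1.2769 = 209.4116
sigma^2/(n*eps^2) = 6.8644 / 209.4116 ≈ 0.03277946

0.032779


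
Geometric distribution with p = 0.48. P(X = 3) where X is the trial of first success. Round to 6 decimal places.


P = (1-p)^(k-1) * p
(1-p)^(k-1) = 0.52^2 = 0.2704
P = 0.2704 * 0.48 = 0.129792

0.129792


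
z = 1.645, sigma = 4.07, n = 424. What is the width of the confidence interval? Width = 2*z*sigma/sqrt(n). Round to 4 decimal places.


width = 2*z*sigma/sqrt(n)
2*z*sigma = 2 * 1.645 * 4.07 = 13.3903
sqrt(424) ≈ 20.591260
width = 13.3903 / 20.591260 ≈ 0.650290

0.6503


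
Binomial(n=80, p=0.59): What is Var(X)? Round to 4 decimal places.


Var = n*p*(1-p) = 80 * 0.59 * 0.41 = 19.352

19.3520


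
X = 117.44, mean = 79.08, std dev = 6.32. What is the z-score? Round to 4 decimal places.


z = (X - mu) / sigma
X - mu = 117.44 - 79.08 = 38.36
z = 38.36 / 6.32 = 959/158 ≈ 6.069620

6.0696


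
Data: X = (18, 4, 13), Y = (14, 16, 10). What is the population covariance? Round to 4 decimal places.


Cov = (1/n)*sum((xi-xbar)(yi-ybar))
n = 3, xbar = 35/3 ≈ 11.666667, ybar = 40/3 ≈ 13.333333
sum((xi-xbar)(yi-ybar)) = -62/3 ≈ -20.666667
Cov = -20.666667 / 3 = -62/9 ≈ -6.888889

-6.8889


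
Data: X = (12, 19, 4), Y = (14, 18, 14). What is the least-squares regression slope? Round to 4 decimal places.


b = sum((xi-xbar)(yi-ybar)) / sum((xi-xbar)^2)
n = 3, xbar = 35/3 ≈ 11.666667, ybar = 46/3 ≈ 15.333333
Sxy = sum((xi-xbar)(yi-ybar)) = 88/3 ≈ 29.333333
Sxx = sum((xi-xbar)^2) = 338/3 ≈ 112.666667
b = Sxy / Sxx = 44/169 ≈ 0.260355

0.2604


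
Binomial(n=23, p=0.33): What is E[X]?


E[X] = n*p = 23 * 0.33 = 7.59

7.59


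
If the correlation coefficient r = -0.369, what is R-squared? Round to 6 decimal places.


R^2 = r^2 = (-0.369)^2 = 0.136161

0.136161


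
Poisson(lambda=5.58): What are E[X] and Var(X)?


E[X] = Var(X) = lambda = 5.58

5.58, 5.58


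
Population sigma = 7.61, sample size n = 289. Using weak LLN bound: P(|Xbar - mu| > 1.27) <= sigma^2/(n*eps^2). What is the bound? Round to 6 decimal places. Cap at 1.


bound = min(1, sigma^2/(n*eps^2))
sigma^2 = 7.61^2 = 57.9121
n*eps^2 = 289 * 1.27^2 = 289 * 1.6129 = 466.1281
sigma^2/(n*eps^2) = 57.9121 / 466.1281 ≈ 0.12424074

0.124241


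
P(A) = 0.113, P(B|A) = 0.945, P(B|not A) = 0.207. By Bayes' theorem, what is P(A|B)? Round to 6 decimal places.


P(A|B) = P(B|A)*P(A) / P(B), P(B) = P(B|A)*P(A) + P(B|not A)*P(not A)
P(B|A)*P(A) = 0.945 * 0.113 = 0.106785
P(B|not A)*P(not A) = 0.207 * 0.887 = 0.183609
P(B) = 0.106785 + 0.183609 = 0.290394
P(A|B) = 0.106785 / 0.290394 ≈ 0.36772454

0.367725


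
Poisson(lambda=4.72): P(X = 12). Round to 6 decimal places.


P = e^(-lam) * lam^k / k!
e^(-4.72) ≈ 0.008915179
lam^k = 4.72^12 ≈ 122265515.591463
k! = 12! = 479001600
P = 0.008915179 * 122265515.591463 / 479001600 ≈ 0.002276

0.002276


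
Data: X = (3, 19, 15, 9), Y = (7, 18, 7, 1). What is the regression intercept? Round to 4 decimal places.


a = ybar - b*xbar, where b = sum((xi-xbar)(yi-ybar)) / sum((xi-xbar)^2)
n = 4, xbar = 46/4 = 11.5, ybar = 33/4 = 8.25
Sxy = sum((xi-xbar)(yi-ybar)) = 97.5
Sxx = sum((xi-xbar)^2) = 147
b = Sxy / Sxx = 65/98 ≈ 0.663265
a = 8.25 - 0.663265 * 11.5 = 61/98 ≈ 0.622449

0.6224


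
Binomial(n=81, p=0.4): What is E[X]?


E[X] = n*p = 81 * 0.4 = 32.4

32.4


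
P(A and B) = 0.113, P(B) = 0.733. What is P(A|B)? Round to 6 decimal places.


P(A|B) = P(A and B) / P(B) = 0.113 / 0.733 = 113/733 ≈ 0.15416098

0.154161


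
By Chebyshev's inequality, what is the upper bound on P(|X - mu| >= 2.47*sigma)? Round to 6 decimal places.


P <= 1/k^2
k^2 = 2.47^2 = 6.1009
1/k^2 = 1 / 6.1009 ≈ 0.16391024

0.163910


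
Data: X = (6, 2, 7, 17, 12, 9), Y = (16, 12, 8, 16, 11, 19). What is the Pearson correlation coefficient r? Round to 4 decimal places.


r = sum((xi-xbar)(yi-ybar)) / sqrt(sum((xi-xbar)^2) * sum((yi-ybar)^2))
n = 6, xbar = 53/6 ≈ 8.833333, ybar = 82/6 = 41/3 ≈ 13.666667
Sxy = sum((xi-xbar)(yi-ybar)) = 80/3 ≈ 26.666667
Sxx = sum((xi-xbar)^2) = 809/6 ≈ 134.833333
Syy = sum((yi-ybar)^2) = 244/3 ≈ 81.333333
sqrt(Sxx*Syy) ≈ 104.720793
r = Sxy / sqrt(Sxx*Syy) = 26.666667 / 104.720793 ≈ 0.254645

0.2546


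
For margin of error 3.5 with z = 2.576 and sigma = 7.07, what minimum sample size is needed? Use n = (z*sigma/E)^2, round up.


z*sigma/E = 2.576 * 7.07 / 3.5 = 5.20352
(z*sigma/E)^2 ≈ 27.076620
round up: n = 28

28


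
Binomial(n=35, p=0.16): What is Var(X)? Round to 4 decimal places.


Var = n*p*(1-p) = 35 * 0.16 * 0.84 = 4.704

4.7040


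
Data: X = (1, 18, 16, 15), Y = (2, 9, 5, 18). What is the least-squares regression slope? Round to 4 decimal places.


b = sum((xi-xbar)(yi-ybar)) / sum((xi-xbar)^2)
n = 4, xbar = 50/4 = 12.5, ybar = 34/4 = 8.5
Sxy = sum((xi-xbar)(yi-ybar)) = 89
Sxx = sum((xi-xbar)^2) = 181
b = Sxy / Sxx = 89/181 ≈ 0.491713

0.4917


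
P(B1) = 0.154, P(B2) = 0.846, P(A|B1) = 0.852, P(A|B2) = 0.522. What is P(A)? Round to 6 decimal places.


P(A) = P(A|B1)*P(B1) + P(A|B2)*P(B2)
P(A|B1)*P(B1) = 0.852 * 0.154 = 0.131208
P(A|B2)*P(B2) = 0.522 * 0.846 = 0.441612
P(A) = 0.131208 + 0.441612 = 0.57282

0.572820


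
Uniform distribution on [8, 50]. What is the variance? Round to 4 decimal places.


Var = (b-a)^2 / 12
(b-a)^2 = (50 - 8)^2 = 1764
Var = 1764/12 = 147

147.0000


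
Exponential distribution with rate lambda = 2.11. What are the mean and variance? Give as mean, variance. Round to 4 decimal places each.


mean = 1/lam, var = 1/lam^2
mean = 1 / 2.11 = 100/211 ≈ 0.473934
lam^2 = 2.11^2 = 4.4521
var = 1 / 4.4521 ≈ 0.224613

0.4739, 0.2246


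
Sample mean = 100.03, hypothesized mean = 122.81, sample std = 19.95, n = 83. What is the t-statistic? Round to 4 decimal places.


t = (xbar - mu0) / (s/sqrt(n))
xbar - mu0 = 100.03 - 122.81 = -22.78
sqrt(83) ≈ 9.11043358
s/sqrt(n) = 19.95 / 9.11043358 ≈ 2.18979699
t = -22.78 / 2.18979699 ≈ -10.402791

-10.4028


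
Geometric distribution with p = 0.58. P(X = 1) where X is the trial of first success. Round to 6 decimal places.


P = (1-p)^(k-1) * p
(1-p)^(k-1) = 0.42^0 = 1
P = 1 * 0.58 = 0.58

0.580000


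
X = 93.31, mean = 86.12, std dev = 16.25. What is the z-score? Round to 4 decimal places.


z = (X - mu) / sigma
X - mu = 93.31 - 86.12 = 7.19
z = 7.19 / 16.25 = 719/1625 ≈ 0.442462

0.4425


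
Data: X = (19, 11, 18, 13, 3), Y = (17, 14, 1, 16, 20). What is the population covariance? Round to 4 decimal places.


Cov = (1/n)*sum((xi-xbar)(yi-ybar))
n = 5, xbar = 64/5 = 12.8, ybar = 68/5 = 13.6
sum((xi-xbar)(yi-ybar)) = -107.4
Cov = -107.4 / 5 = -21.48

-21.4800


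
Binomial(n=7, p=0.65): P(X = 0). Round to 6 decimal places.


P = C(n,k) * p^k * (1-p)^(n-k)
C(7,0) = 1
p^k = 0.65^0 = 1
(1-p)^(n-k) = 0.35^7 ≈ 0.0006433930
P = 1 * 1 * 0.0006433930 ≈ 0.000643

0.000643


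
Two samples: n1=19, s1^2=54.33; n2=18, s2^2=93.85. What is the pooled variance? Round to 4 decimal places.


sp^2 = ((n1-1)*s1^2 + (n2-1)*s2^2)/(n1+n2-2)
(n1-1)*s1^2 = 18 * 54.33 = 977.94
(n2-1)*s2^2 = 17 * 93.85 = 1595.45
numerator = 977.94 + 1595.45 = 2573.39
n1+n2-2 = 35
sp^2 = 2573.39 / 35 = 257339/3500 ≈ 73.525429

73.5254


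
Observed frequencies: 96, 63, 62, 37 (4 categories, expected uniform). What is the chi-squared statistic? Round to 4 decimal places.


chi2 = sum((O-E)^2/E), E = total/4
total = 258, E = 258/4 = 64.5
(96 - 64.5)^2 / 64.5 = 992.25 / 64.5 = 1323/86 ≈ 15.383721
(63 - 64.5)^2 / 64.5 = 2.25 / 64.5 = 3/86 ≈ 0.034884
(62 - 64.5)^2 / 64.5 = 6.25 / 64.5 = 25/258 ≈ 0.096899
(37 - 64.5)^2 / 64.5 = 756.25 / 64.5 = 3025/258 ≈ 11.724806
chi2 = 3514/129 ≈ 27.240310

27.2403


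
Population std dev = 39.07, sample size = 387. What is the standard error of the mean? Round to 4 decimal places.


SE = sigma / sqrt(n)
sqrt(387) ≈ 19.672316
SE = 39.07 / 19.672316 ≈ 1.986040

1.9860


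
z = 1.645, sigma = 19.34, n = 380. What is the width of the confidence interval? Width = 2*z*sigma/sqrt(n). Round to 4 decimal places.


width = 2*z*sigma/sqrt(n)
2*z*sigma = 2 * 1.645 * 19.34 = 63.6286
sqrt(380) ≈ 19.493589
width = 63.6286 / 19.493589 ≈ 3.264078

3.2641


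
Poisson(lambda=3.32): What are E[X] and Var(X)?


E[X] = Var(X) = lambda = 3.32

3.32, 3.32


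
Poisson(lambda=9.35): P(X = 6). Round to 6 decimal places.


P = e^(-lam) * lam^k / k!
e^(-9.35) ≈ 0.00008696542
lam^k = 9.35^6 ≈ 668143.373050
k! = 6! = 720
P = 0.00008696542 * 668143.373050 / 720 ≈ 0.080702

0.080702


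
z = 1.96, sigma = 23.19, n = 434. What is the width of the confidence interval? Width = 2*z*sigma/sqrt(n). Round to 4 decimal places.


width = 2*z*sigma/sqrt(n)
2*z*sigma = 2 * 1.96 * 23.19 = 90.9048
sqrt(434) ≈ 20.832667
width = 90.9048 / 20.832667 ≈ 4.363570

4.3636


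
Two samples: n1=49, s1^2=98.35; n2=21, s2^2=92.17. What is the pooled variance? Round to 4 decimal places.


sp^2 = ((n1-1)*s1^2 + (n2-1)*s2^2)/(n1+n2-2)
(n1-1)*s1^2 = 48 * 98.35 = 4720.8
(n2-1)*s2^2 = 20 * 92.17 = 1843.4
numerator = 4720.8 + 1843.4 = 6564.2
n1+n2-2 = 68
sp^2 = 6564.2 / 68 = 32821/340 ≈ 96.532353

96.5324


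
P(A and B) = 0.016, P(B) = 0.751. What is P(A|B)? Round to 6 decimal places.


P(A|B) = P(A and B) / P(B) = 0.016 / 0.751 = 16/751 ≈ 0.02130493

0.021305


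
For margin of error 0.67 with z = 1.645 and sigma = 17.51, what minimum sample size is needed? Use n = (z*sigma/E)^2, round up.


z*sigma/E = 1.645 * 17.51 / 0.67 ≈ 42.990970
(z*sigma/E)^2 ≈ 1848.223514
round up: n = 1849

1849


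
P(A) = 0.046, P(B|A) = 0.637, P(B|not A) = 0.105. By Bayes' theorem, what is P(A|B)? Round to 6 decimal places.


P(A|B) = P(B|A)*P(A) / P(B), P(B) = P(B|A)*P(A) + P(B|not A)*P(not A)
P(B|A)*P(A) = 0.637 * 0.046 = 0.029302
P(B|not A)*P(not A) = 0.105 * 0.954 = 0.10017
P(B) = 0.029302 + 0.10017 = 0.129472
P(A|B) = 0.029302 / 0.129472 = 2093/9248 ≈ 0.22631920

0.226319


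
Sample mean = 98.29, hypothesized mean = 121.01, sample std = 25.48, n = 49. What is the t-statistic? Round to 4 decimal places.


t = (xbar - mu0) / (s/sqrt(n))
xbar - mu0 = 98.29 - 121.01 = -22.72
sqrt(49) = 7
s/sqrt(n) = 25.48 / 7 = 3.64
t = -22.72 / 3.64 = -568/91 ≈ -6.241758

-6.2418


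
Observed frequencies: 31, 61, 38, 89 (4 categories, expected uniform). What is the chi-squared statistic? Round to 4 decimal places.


chi2 = sum((O-E)^2/E), E = total/4
total = 219, E = 219/4 = 54.75
(31 - 54.75)^2 / 54.75 = 564.0625 / 54.75 = 9025/876 ≈ 10.302511
(61 - 54.75)^2 / 54.75 = 39.0625 / 54.75 = 625/876 ≈ 0.713470
(38 - 54.75)^2 / 54.75 = 280.5625 / 54.75 = 4489/876 ≈ 5.124429
(89 - 54.75)^2 / 54.75 = 1173.0625 / 54.75 = 18769/876 ≈ 21.425799
chi2 = 8227/219 ≈ 37.566210

37.5662


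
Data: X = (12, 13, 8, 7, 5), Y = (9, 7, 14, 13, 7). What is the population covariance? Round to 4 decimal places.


Cov = (1/n)*sum((xi-xbar)(yi-ybar))
n = 5, xbar = 45/5 = 9, ybar = 50/5 = 10
sum((xi-xbar)(yi-ybar)) = -13
Cov = -13 / 5 = -2.6

-2.6000


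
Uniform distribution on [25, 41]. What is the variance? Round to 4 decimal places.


Var = (b-a)^2 / 12
(b-a)^2 = (41 - 25)^2 = 256
Var = 256/12 ≈ 21.333333

21.3333


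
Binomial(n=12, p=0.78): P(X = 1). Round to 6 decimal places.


P = C(n,k) * p^k * (1-p)^(n-k)
C(12,1) = 12
p^k = 0.78^1 = 0.78
(1-p)^(n-k) = 0.22^11 ≈ 0.00000005843183
P = 12 * 0.78 * 0.00000005843183 ≈ 0.000001

0.000001


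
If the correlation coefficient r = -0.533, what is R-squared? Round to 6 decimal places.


R^2 = r^2 = (-0.533)^2 = 0.284089

0.284089


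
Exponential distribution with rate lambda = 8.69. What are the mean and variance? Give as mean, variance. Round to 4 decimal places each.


mean = 1/lam, var = 1/lam^2
mean = 1 / 8.69 = 100/869 ≈ 0.115075
lam^2 = 8.69^2 = 75.5161
var = 1 / 75.5161 ≈ 0.013242

0.1151, 0.0132


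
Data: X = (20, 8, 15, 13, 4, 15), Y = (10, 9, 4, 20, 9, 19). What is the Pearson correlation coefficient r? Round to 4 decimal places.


r = sum((xi-xbar)(yi-ybar)) / sqrt(sum((xi-xbar)^2) * sum((yi-ybar)^2))
n = 6, xbar = 75/6 = 12.5, ybar = 71/6 ≈ 11.833333
Sxy = sum((xi-xbar)(yi-ybar)) = 25.5
Sxx = sum((xi-xbar)^2) = 161.5
Syy = sum((yi-ybar)^2) = 1193/6 ≈ 198.833333
sqrt(Sxx*Syy) ≈ 179.197052
r = Sxy / sqrt(Sxx*Syy) = 25.5 / 179.197052 ≈ 0.142301

0.1423
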